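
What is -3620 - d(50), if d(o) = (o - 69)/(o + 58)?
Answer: -390941/108 ≈ -3619.8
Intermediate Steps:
d(o) = (-69 + o)/(58 + o)
-3620 - d(50) = -3620 - (-69 + 50)/(58 + 50) = -3620 - (-19)/108 = -3620 - 1*(-19/108) = -3620 + 19/108 = -390941/108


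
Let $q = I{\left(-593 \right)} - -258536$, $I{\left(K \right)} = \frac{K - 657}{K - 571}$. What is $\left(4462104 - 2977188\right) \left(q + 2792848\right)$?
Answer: $\frac{439511900281918}{97} \approx 4.531 \cdot 10^{12}$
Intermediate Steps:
$I{\left(K \right)} = \frac{-657 + K}{-571 + K}$
$q = \frac{150468577}{582}$ ($q = \frac{-657 - 593}{-571 - 593} - -258536 = \frac{1}{-1164} \left(-1250\right) + 258536 = \left(- \frac{1}{1164}\right) \left(-1250\right) + 258536 = \frac{625}{582} + 258536 = \frac{150468577}{582} \approx 2.5854 \cdot 10^{5}$)
$\left(4462104 - 2977188\right) \left(q + 2792848\right) = \left(4462104 - 2977188\right) \left(\frac{150468577}{582} + 2792848\right) = 1484916 \cdot \frac{1775906113}{582} = \frac{439511900281918}{97}$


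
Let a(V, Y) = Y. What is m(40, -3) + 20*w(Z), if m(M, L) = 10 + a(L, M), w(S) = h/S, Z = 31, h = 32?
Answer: 2190/31 ≈ 70.645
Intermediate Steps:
w(S) = 32/S
m(M, L) = 10 + M
m(40, -3) + 20*w(Z) = (10 + 40) + 20*(32/31) = 50 + 20*(32*(1/31)) = 50 + 20*(32/31) = 50 + 640/31 = 2190/31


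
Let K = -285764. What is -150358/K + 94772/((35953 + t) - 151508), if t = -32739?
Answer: -1196309139/10594271654 ≈ -0.11292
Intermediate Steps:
-150358/K + 94772/((35953 + t) - 151508) = -150358/(-285764) + 94772/((35953 - 32739) - 151508) = -150358*(-1/285764) + 94772/(3214 - 151508) = 75179/142882 + 94772/(-148294) = 75179/142882 + 94772*(-1/148294) = 75179/142882 - 47386/74147 = -1196309139/10594271654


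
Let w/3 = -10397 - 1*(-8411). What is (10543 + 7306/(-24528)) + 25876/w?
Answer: 128337738563/12178152 ≈ 10538.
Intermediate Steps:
w = -5958 (w = 3*(-10397 - 1*(-8411)) = 3*(-10397 + 8411) = 3*(-1986) = -5958)
(10543 + 7306/(-24528)) + 25876/w = (10543 + 7306/(-24528)) + 25876/(-5958) = (10543 + 7306*(-1/24528)) + 25876*(-1/5958) = (10543 - 3653/12264) - 12938/2979 = 129295699/12264 - 12938/2979 = 128337738563/12178152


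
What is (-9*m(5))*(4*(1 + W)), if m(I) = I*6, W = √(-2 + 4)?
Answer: -1080 - 1080*√2 ≈ -2607.4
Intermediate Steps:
W = √2 ≈ 1.4142
m(I) = 6*I
(-9*m(5))*(4*(1 + W)) = (-54*5)*(4*(1 + √2)) = (-9*30)*(4 + 4*√2) = -270*(4 + 4*√2) = -1080 - 1080*√2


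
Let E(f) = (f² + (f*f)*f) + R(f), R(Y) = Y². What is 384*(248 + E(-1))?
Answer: 95616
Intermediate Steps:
E(f) = f³ + 2*f² (E(f) = (f² + (f*f)*f) + f² = (f² + f²*f) + f² = (f² + f³) + f² = f³ + 2*f²)
384*(248 + E(-1)) = 384*(248 + (-1)²*(2 - 1)) = 384*(248 + 1*1) = 384*(248 + 1) = 384*249 = 95616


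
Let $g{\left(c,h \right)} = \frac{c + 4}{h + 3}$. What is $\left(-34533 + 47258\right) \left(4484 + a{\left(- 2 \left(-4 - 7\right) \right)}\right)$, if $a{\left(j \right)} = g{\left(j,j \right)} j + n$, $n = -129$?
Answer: $55708523$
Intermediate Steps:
$g{\left(c,h \right)} = \frac{4 + c}{3 + h}$
$a{\left(j \right)} = -129 + \frac{j \left(4 + j\right)}{3 + j}$ ($a{\left(j \right)} = \frac{4 + j}{3 + j} j - 129 = \frac{j \left(4 + j\right)}{3 + j} - 129 = -129 + \frac{j \left(4 + j\right)}{3 + j}$)
$\left(-34533 + 47258\right) \left(4484 + a{\left(- 2 \left(-4 - 7\right) \right)}\right) = \left(-34533 + 47258\right) \left(4484 + \frac{-387 + \left(- 2 \left(-4 - 7\right)\right)^{2} - 125 \left(- 2 \left(-4 - 7\right)\right)}{3 - 2 \left(-4 - 7\right)}\right) = 12725 \left(4484 + \frac{-387 + \left(\left(-2\right) \left(-11\right)\right)^{2} - 125 \left(\left(-2\right) \left(-11\right)\right)}{3 - -22}\right) = 12725 \left(4484 + \frac{-387 + 22^{2} - 2750}{3 + 22}\right) = 12725 \left(4484 + \frac{-387 + 484 - 2750}{25}\right) = 12725 \left(4484 + \frac{1}{25} \left(-2653\right)\right) = 12725 \left(4484 - \frac{2653}{25}\right) = 12725 \cdot \frac{109447}{25} = 55708523$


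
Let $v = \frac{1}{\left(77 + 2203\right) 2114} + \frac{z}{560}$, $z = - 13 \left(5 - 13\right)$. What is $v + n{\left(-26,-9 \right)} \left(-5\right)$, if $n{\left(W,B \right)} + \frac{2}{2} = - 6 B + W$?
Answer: $- \frac{649794071}{4819920} \approx -134.81$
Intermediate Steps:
$n{\left(W,B \right)} = -1 + W - 6 B$ ($n{\left(W,B \right)} = -1 - \left(- W + 6 B\right) = -1 + W - 6 B$)
$z = 104$ ($z = \left(-13\right) \left(-8\right) = 104$)
$v = \frac{895129}{4819920}$ ($v = \frac{1}{\left(77 + 2203\right) 2114} + \frac{104}{560} = \frac{1}{2280} \cdot \frac{1}{2114} + 104 \cdot \frac{1}{560} = \frac{1}{2280} \cdot \frac{1}{2114} + \frac{13}{70} = \frac{1}{4819920} + \frac{13}{70} = \frac{895129}{4819920} \approx 0.18571$)
$v + n{\left(-26,-9 \right)} \left(-5\right) = \frac{895129}{4819920} + \left(-1 - 26 - -54\right) \left(-5\right) = \frac{895129}{4819920} + \left(-1 - 26 + 54\right) \left(-5\right) = \frac{895129}{4819920} + 27 \left(-5\right) = \frac{895129}{4819920} - 135 = - \frac{649794071}{4819920}$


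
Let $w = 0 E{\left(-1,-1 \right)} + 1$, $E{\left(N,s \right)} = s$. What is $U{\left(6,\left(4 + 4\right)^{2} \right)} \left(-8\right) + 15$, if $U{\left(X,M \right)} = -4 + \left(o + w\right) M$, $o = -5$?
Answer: $2095$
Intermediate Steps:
$w = 1$ ($w = 0 \left(-1\right) + 1 = 0 + 1 = 1$)
$U{\left(X,M \right)} = -4 - 4 M$ ($U{\left(X,M \right)} = -4 + \left(-5 + 1\right) M = -4 - 4 M$)
$U{\left(6,\left(4 + 4\right)^{2} \right)} \left(-8\right) + 15 = \left(-4 - 4 \left(4 + 4\right)^{2}\right) \left(-8\right) + 15 = \left(-4 - 4 \cdot 8^{2}\right) \left(-8\right) + 15 = \left(-4 - 256\right) \left(-8\right) + 15 = \left(-260\right) \left(-8\right) + 15 = 2080 + 15 = 2095$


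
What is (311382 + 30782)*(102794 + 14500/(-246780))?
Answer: 433992072230324/12339 ≈ 3.5172e+10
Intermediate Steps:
(311382 + 30782)*(102794 + 14500/(-246780)) = 342164*(102794 + 14500*(-1/246780)) = 342164*(102794 - 725/12339) = 342164*(1268374441/12339) = 433992072230324/12339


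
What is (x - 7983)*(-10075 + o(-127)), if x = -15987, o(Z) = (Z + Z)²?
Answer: -1304950770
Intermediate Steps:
o(Z) = 4*Z² (o(Z) = (2*Z)² = 4*Z²)
(x - 7983)*(-10075 + o(-127)) = (-15987 - 7983)*(-10075 + 4*(-127)²) = -23970*(-10075 + 4*16129) = -23970*(-10075 + 64516) = -23970*54441 = -1304950770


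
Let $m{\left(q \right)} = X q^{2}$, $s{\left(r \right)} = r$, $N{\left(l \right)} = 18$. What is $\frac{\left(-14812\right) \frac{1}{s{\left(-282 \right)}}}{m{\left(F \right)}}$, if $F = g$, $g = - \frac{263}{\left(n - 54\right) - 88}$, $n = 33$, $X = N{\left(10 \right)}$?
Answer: $\frac{43995343}{87775461} \approx 0.50123$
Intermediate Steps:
$X = 18$
$g = \frac{263}{109}$ ($g = - \frac{263}{\left(33 - 54\right) - 88} = - \frac{263}{-21 - 88} = - \frac{263}{-109} = \left(-263\right) \left(- \frac{1}{109}\right) = \frac{263}{109} \approx 2.4128$)
$F = \frac{263}{109} \approx 2.4128$
$m{\left(q \right)} = 18 q^{2}$
$\frac{\left(-14812\right) \frac{1}{s{\left(-282 \right)}}}{m{\left(F \right)}} = \frac{\left(-14812\right) \frac{1}{-282}}{18 \left(\frac{263}{109}\right)^{2}} = \frac{\left(-14812\right) \left(- \frac{1}{282}\right)}{18 \cdot \frac{69169}{11881}} = \frac{7406}{141 \cdot \frac{1245042}{11881}} = \frac{7406}{141} \cdot \frac{11881}{1245042} = \frac{43995343}{87775461}$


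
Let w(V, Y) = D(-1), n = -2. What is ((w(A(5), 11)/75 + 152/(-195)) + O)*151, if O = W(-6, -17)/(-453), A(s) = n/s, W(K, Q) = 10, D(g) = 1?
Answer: -116047/975 ≈ -119.02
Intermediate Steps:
A(s) = -2/s
w(V, Y) = 1
O = -10/453 (O = 10/(-453) = 10*(-1/453) = -10/453 ≈ -0.022075)
((w(A(5), 11)/75 + 152/(-195)) + O)*151 = ((1/75 + 152/(-195)) - 10/453)*151 = ((1*(1/75) + 152*(-1/195)) - 10/453)*151 = ((1/75 - 152/195) - 10/453)*151 = (-249/325 - 10/453)*151 = -116047/147225*151 = -116047/975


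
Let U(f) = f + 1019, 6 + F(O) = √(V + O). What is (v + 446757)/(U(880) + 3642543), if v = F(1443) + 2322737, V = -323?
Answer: 1384744/1822221 + 2*√70/1822221 ≈ 0.75993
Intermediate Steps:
F(O) = -6 + √(-323 + O)
U(f) = 1019 + f
v = 2322731 + 4*√70 (v = (-6 + √(-323 + 1443)) + 2322737 = (-6 + √1120) + 2322737 = (-6 + 4*√70) + 2322737 = 2322731 + 4*√70 ≈ 2.3228e+6)
(v + 446757)/(U(880) + 3642543) = ((2322731 + 4*√70) + 446757)/((1019 + 880) + 3642543) = (2769488 + 4*√70)/(1899 + 3642543) = (2769488 + 4*√70)/3644442 = (2769488 + 4*√70)*(1/3644442) = 1384744/1822221 + 2*√70/1822221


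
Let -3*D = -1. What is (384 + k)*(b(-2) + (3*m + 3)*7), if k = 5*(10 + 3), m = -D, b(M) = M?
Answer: 5388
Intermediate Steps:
D = 1/3 (D = -1/3*(-1) = 1/3 ≈ 0.33333)
m = -1/3 (m = -1*1/3 = -1/3 ≈ -0.33333)
k = 65 (k = 5*13 = 65)
(384 + k)*(b(-2) + (3*m + 3)*7) = (384 + 65)*(-2 + (3*(-1/3) + 3)*7) = 449*(-2 + (-1 + 3)*7) = 449*(-2 + 2*7) = 449*(-2 + 14) = 449*12 = 5388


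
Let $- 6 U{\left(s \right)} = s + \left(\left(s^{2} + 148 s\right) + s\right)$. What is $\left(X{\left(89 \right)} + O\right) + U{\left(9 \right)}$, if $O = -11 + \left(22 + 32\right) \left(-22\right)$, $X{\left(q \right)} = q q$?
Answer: $\frac{12967}{2} \approx 6483.5$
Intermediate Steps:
$X{\left(q \right)} = q^{2}$
$O = -1199$ ($O = -11 + 54 \left(-22\right) = -11 - 1188 = -1199$)
$U{\left(s \right)} = - 25 s - \frac{s^{2}}{6}$ ($U{\left(s \right)} = - \frac{s + \left(\left(s^{2} + 148 s\right) + s\right)}{6} = - \frac{s + \left(s^{2} + 149 s\right)}{6} = - \frac{s^{2} + 150 s}{6} = - 25 s - \frac{s^{2}}{6}$)
$\left(X{\left(89 \right)} + O\right) + U{\left(9 \right)} = \left(89^{2} - 1199\right) - \frac{3 \left(150 + 9\right)}{2} = \left(7921 - 1199\right) - \frac{3}{2} \cdot 159 = 6722 - \frac{477}{2} = \frac{12967}{2}$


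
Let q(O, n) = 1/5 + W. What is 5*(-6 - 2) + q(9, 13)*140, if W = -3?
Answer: -432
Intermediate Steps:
q(O, n) = -14/5 (q(O, n) = 1/5 - 3 = ⅕ - 3 = -14/5)
5*(-6 - 2) + q(9, 13)*140 = 5*(-6 - 2) - 14/5*140 = 5*(-8) - 392 = -40 - 392 = -432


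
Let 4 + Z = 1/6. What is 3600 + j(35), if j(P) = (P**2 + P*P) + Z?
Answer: 36277/6 ≈ 6046.2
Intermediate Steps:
Z = -23/6 (Z = -4 + 1/6 = -23/6 ≈ -3.8333)
j(P) = -23/6 + 2*P**2 (j(P) = (P**2 + P*P) - 23/6 = (P**2 + P**2) - 23/6 = 2*P**2 - 23/6 = -23/6 + 2*P**2)
3600 + j(35) = 3600 + (-23/6 + 2*35**2) = 3600 + (-23/6 + 2*1225) = 3600 + (-23/6 + 2450) = 3600 + 14677/6 = 36277/6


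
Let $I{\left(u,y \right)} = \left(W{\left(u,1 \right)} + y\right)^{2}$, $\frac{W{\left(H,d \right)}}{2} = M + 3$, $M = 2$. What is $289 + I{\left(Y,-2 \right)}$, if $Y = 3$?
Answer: $353$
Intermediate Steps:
$W{\left(H,d \right)} = 10$ ($W{\left(H,d \right)} = 2 \left(2 + 3\right) = 2 \cdot 5 = 10$)
$I{\left(u,y \right)} = \left(10 + y\right)^{2}$
$289 + I{\left(Y,-2 \right)} = 289 + \left(10 - 2\right)^{2} = 289 + 8^{2} = 289 + 64 = 353$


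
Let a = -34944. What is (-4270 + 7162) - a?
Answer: 37836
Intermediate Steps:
(-4270 + 7162) - a = (-4270 + 7162) - 1*(-34944) = 2892 + 34944 = 37836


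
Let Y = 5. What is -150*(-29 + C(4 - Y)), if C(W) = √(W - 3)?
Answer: 4350 - 300*I ≈ 4350.0 - 300.0*I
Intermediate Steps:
C(W) = √(-3 + W)
-150*(-29 + C(4 - Y)) = -150*(-29 + √(-3 + (4 - 1*5))) = -150*(-29 + √(-3 + (4 - 5))) = -150*(-29 + √(-3 - 1)) = -150*(-29 + √(-4)) = -150*(-29 + 2*I) = 4350 - 300*I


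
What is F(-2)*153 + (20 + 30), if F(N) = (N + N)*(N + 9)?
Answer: -4234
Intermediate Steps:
F(N) = 2*N*(9 + N) (F(N) = (2*N)*(9 + N) = 2*N*(9 + N))
F(-2)*153 + (20 + 30) = (2*(-2)*(9 - 2))*153 + (20 + 30) = (2*(-2)*7)*153 + 50 = -28*153 + 50 = -4284 + 50 = -4234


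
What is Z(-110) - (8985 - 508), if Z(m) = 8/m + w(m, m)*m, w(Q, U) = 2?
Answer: -478339/55 ≈ -8697.1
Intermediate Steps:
Z(m) = 2*m + 8/m (Z(m) = 8/m + 2*m = 2*m + 8/m)
Z(-110) - (8985 - 508) = (2*(-110) + 8/(-110)) - (8985 - 508) = (-220 + 8*(-1/110)) - 1*8477 = (-220 - 4/55) - 8477 = -12104/55 - 8477 = -478339/55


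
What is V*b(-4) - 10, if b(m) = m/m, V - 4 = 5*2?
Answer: 4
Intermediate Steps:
V = 14 (V = 4 + 5*2 = 4 + 10 = 14)
b(m) = 1
V*b(-4) - 10 = 14*1 - 10 = 14 - 10 = 4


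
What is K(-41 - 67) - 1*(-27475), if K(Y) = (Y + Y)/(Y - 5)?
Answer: 3104891/113 ≈ 27477.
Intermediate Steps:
K(Y) = 2*Y/(-5 + Y) (K(Y) = (2*Y)/(-5 + Y) = 2*Y/(-5 + Y))
K(-41 - 67) - 1*(-27475) = 2*(-41 - 67)/(-5 + (-41 - 67)) - 1*(-27475) = 2*(-108)/(-5 - 108) + 27475 = 2*(-108)/(-113) + 27475 = 2*(-108)*(-1/113) + 27475 = 216/113 + 27475 = 3104891/113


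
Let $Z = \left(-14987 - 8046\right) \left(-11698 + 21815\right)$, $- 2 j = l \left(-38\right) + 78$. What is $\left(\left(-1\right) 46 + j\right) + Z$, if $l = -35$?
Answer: $-233025611$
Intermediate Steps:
$j = -704$ ($j = - \frac{\left(-35\right) \left(-38\right) + 78}{2} = - \frac{1330 + 78}{2} = \left(- \frac{1}{2}\right) 1408 = -704$)
$Z = -233024861$ ($Z = \left(-23033\right) 10117 = -233024861$)
$\left(\left(-1\right) 46 + j\right) + Z = \left(\left(-1\right) 46 - 704\right) - 233024861 = \left(-46 - 704\right) - 233024861 = -750 - 233024861 = -233025611$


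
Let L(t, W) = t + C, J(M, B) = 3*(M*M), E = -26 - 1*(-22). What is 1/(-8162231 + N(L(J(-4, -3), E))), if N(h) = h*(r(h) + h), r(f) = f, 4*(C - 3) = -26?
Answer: -2/16316541 ≈ -1.2257e-7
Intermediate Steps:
C = -7/2 (C = 3 + (¼)*(-26) = 3 - 13/2 = -7/2 ≈ -3.5000)
E = -4 (E = -26 + 22 = -4)
J(M, B) = 3*M²
L(t, W) = -7/2 + t (L(t, W) = t - 7/2 = -7/2 + t)
N(h) = 2*h² (N(h) = h*(h + h) = h*(2*h) = 2*h²)
1/(-8162231 + N(L(J(-4, -3), E))) = 1/(-8162231 + 2*(-7/2 + 3*(-4)²)²) = 1/(-8162231 + 2*(-7/2 + 3*16)²) = 1/(-8162231 + 2*(-7/2 + 48)²) = 1/(-8162231 + 2*(89/2)²) = 1/(-8162231 + 2*(7921/4)) = 1/(-8162231 + 7921/2) = 1/(-16316541/2) = -2/16316541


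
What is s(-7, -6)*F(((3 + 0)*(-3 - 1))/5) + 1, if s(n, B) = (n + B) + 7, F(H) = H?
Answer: 77/5 ≈ 15.400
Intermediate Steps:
s(n, B) = 7 + B + n (s(n, B) = (B + n) + 7 = 7 + B + n)
s(-7, -6)*F(((3 + 0)*(-3 - 1))/5) + 1 = (7 - 6 - 7)*(((3 + 0)*(-3 - 1))/5) + 1 = -6*3*(-4)/5 + 1 = -(-72)/5 + 1 = -6*(-12/5) + 1 = 72/5 + 1 = 77/5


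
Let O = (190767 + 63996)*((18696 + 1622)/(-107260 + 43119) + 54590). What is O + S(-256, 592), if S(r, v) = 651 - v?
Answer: 892036565605655/64141 ≈ 1.3907e+10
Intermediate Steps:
O = 892036561821336/64141 (O = 254763*(20318/(-64141) + 54590) = 254763*(20318*(-1/64141) + 54590) = 254763*(-20318/64141 + 54590) = 254763*(3501436872/64141) = 892036561821336/64141 ≈ 1.3907e+10)
O + S(-256, 592) = 892036561821336/64141 + (651 - 1*592) = 892036561821336/64141 + (651 - 592) = 892036561821336/64141 + 59 = 892036565605655/64141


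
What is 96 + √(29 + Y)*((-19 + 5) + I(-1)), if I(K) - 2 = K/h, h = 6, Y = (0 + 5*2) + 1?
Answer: 96 - 73*√10/3 ≈ 19.051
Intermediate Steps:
Y = 11 (Y = (0 + 10) + 1 = 10 + 1 = 11)
I(K) = 2 + K/6
96 + √(29 + Y)*((-19 + 5) + I(-1)) = 96 + √(29 + 11)*((-19 + 5) + (2 + (⅙)*(-1))) = 96 + √40*(-14 + (2 - ⅙)) = 96 + (2*√10)*(-14 + 11/6) = 96 + (2*√10)*(-73/6) = 96 - 73*√10/3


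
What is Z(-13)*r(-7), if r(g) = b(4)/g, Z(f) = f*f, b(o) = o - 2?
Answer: -338/7 ≈ -48.286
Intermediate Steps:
b(o) = -2 + o
Z(f) = f²
r(g) = 2/g (r(g) = (-2 + 4)/g = 2/g)
Z(-13)*r(-7) = (-13)²*(2/(-7)) = 169*(2*(-⅐)) = 169*(-2/7) = -338/7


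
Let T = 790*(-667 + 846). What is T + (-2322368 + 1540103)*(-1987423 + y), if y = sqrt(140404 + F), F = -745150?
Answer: 1554691594505 - 7040385*I*sqrt(7466) ≈ 1.5547e+12 - 6.0833e+8*I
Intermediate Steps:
y = 9*I*sqrt(7466) (y = sqrt(140404 - 745150) = sqrt(-604746) = 9*I*sqrt(7466) ≈ 777.65*I)
T = 141410 (T = 790*179 = 141410)
T + (-2322368 + 1540103)*(-1987423 + y) = 141410 + (-2322368 + 1540103)*(-1987423 + 9*I*sqrt(7466)) = 141410 - 782265*(-1987423 + 9*I*sqrt(7466)) = 141410 + (1554691453095 - 7040385*I*sqrt(7466)) = 1554691594505 - 7040385*I*sqrt(7466)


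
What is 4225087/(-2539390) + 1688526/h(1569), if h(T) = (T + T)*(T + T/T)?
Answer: -137731175669/104255926145 ≈ -1.3211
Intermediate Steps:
h(T) = 2*T*(1 + T) (h(T) = (2*T)*(T + 1) = (2*T)*(1 + T) = 2*T*(1 + T))
4225087/(-2539390) + 1688526/h(1569) = 4225087/(-2539390) + 1688526/((2*1569*(1 + 1569))) = 4225087*(-1/2539390) + 1688526/((2*1569*1570)) = -4225087/2539390 + 1688526/4926660 = -4225087/2539390 + 1688526*(1/4926660) = -4225087/2539390 + 281421/821110 = -137731175669/104255926145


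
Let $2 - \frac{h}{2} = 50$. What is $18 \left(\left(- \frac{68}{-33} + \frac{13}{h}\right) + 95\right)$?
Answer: $\frac{307059}{176} \approx 1744.7$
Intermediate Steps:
$h = -96$ ($h = 4 - 100 = -96$)
$18 \left(\left(- \frac{68}{-33} + \frac{13}{h}\right) + 95\right) = 18 \left(\left(- \frac{68}{-33} + \frac{13}{-96}\right) + 95\right) = 18 \left(\left(\left(-68\right) \left(- \frac{1}{33}\right) + 13 \left(- \frac{1}{96}\right)\right) + 95\right) = 18 \left(\left(\frac{68}{33} - \frac{13}{96}\right) + 95\right) = 18 \left(\frac{2033}{1056} + 95\right) = 18 \cdot \frac{102353}{1056} = \frac{307059}{176}$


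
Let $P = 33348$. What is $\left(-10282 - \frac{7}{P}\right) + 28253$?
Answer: $\frac{85613843}{4764} \approx 17971.0$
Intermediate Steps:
$\left(-10282 - \frac{7}{P}\right) + 28253 = \left(-10282 - \frac{7}{33348}\right) + 28253 = \left(-10282 - \frac{1}{4764}\right) + 28253 = - \frac{48983449}{4764} + 28253 = \frac{85613843}{4764}$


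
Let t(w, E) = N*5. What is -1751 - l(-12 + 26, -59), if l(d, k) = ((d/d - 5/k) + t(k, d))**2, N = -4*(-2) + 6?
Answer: -23684867/3481 ≈ -6804.0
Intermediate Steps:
N = 14 (N = 8 + 6 = 14)
t(w, E) = 70 (t(w, E) = 14*5 = 70)
l(d, k) = (71 - 5/k)**2 (l(d, k) = ((d/d - 5/k) + 70)**2 = ((1 - 5/k) + 70)**2 = (71 - 5/k)**2)
-1751 - l(-12 + 26, -59) = -1751 - (-5 + 71*(-59))**2/(-59)**2 = -1751 - (-5 - 4189)**2/3481 = -1751 - (-4194)**2/3481 = -1751 - 17589636/3481 = -23684867/3481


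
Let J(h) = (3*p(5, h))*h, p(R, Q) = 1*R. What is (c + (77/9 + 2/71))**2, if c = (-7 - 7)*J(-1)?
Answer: 19509105625/408321 ≈ 47779.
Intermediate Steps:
p(R, Q) = R
J(h) = 15*h (J(h) = (3*5)*h = 15*h)
c = 210 (c = (-7 - 7)*(15*(-1)) = -14*(-15) = 210)
(c + (77/9 + 2/71))**2 = (210 + (77/9 + 2/71))**2 = (210 + 5485/639)**2 = (139675/639)**2 = 19509105625/408321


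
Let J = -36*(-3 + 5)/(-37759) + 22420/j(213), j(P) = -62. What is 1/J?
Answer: -1170529/423276158 ≈ -0.0027654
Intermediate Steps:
J = -423276158/1170529 (J = -36*(-3 + 5)/(-37759) + 22420/(-62) = -36*2*(-1/37759) + 22420*(-1/62) = -72*(-1/37759) - 11210/31 = 72/37759 - 11210/31 = -423276158/1170529 ≈ -361.61)
1/J = 1/(-423276158/1170529) = -1170529/423276158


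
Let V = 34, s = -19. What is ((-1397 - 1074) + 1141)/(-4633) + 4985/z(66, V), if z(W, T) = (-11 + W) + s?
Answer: 23143385/166788 ≈ 138.76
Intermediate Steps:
z(W, T) = -30 + W (z(W, T) = (-11 + W) - 19 = -30 + W)
((-1397 - 1074) + 1141)/(-4633) + 4985/z(66, V) = ((-1397 - 1074) + 1141)/(-4633) + 4985/(-30 + 66) = (-2471 + 1141)*(-1/4633) + 4985/36 = -1330*(-1/4633) + 4985*(1/36) = 1330/4633 + 4985/36 = 23143385/166788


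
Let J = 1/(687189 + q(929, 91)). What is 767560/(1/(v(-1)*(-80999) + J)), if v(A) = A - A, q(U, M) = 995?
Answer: 95945/86023 ≈ 1.1153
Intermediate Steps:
v(A) = 0
J = 1/688184 (J = 1/(687189 + 995) = 1/688184 ≈ 1.4531e-6)
767560/(1/(v(-1)*(-80999) + J)) = 767560/(1/(0*(-80999) + 1/688184)) = 767560/(1/(0 + 1/688184)) = 767560/(1/(1/688184)) = 767560/688184 = 767560*(1/688184) = 95945/86023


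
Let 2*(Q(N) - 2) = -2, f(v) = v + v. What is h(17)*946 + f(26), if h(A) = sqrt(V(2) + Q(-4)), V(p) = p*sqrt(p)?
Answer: 52 + 946*sqrt(1 + 2*sqrt(2)) ≈ 1903.0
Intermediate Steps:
f(v) = 2*v
Q(N) = 1 (Q(N) = 2 + (1/2)*(-2) = 2 - 1 = 1)
V(p) = p**(3/2)
h(A) = sqrt(1 + 2*sqrt(2)) (h(A) = sqrt(2**(3/2) + 1) = sqrt(2*sqrt(2) + 1) = sqrt(1 + 2*sqrt(2)))
h(17)*946 + f(26) = sqrt(1 + 2*sqrt(2))*946 + 2*26 = 946*sqrt(1 + 2*sqrt(2)) + 52 = 52 + 946*sqrt(1 + 2*sqrt(2))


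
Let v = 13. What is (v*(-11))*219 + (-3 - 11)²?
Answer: -31121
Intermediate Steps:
(v*(-11))*219 + (-3 - 11)² = (13*(-11))*219 + (-3 - 11)² = -143*219 + (-14)² = -31317 + 196 = -31121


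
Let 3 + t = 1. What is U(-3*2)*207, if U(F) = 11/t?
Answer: -2277/2 ≈ -1138.5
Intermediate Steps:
t = -2 (t = -3 + 1 = -2)
U(F) = -11/2 (U(F) = 11/(-2) = 11*(-½) = -11/2)
U(-3*2)*207 = -11/2*207 = -2277/2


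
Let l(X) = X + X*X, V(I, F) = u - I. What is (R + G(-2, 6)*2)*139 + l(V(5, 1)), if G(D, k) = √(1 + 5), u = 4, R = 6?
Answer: 834 + 278*√6 ≈ 1515.0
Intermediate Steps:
G(D, k) = √6
V(I, F) = 4 - I
l(X) = X + X²
(R + G(-2, 6)*2)*139 + l(V(5, 1)) = (6 + √6*2)*139 + (4 - 1*5)*(1 + (4 - 1*5)) = (6 + 2*√6)*139 + (4 - 5)*(1 + (4 - 5)) = (834 + 278*√6) - (1 - 1) = (834 + 278*√6) - 1*0 = (834 + 278*√6) + 0 = 834 + 278*√6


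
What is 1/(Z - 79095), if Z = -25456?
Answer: -1/104551 ≈ -9.5647e-6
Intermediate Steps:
1/(Z - 79095) = 1/(-25456 - 79095) = 1/(-104551) = -1/104551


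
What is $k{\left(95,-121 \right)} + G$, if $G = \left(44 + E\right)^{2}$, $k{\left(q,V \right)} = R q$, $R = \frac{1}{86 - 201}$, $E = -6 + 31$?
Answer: $\frac{109484}{23} \approx 4760.2$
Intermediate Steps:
$E = 25$
$R = - \frac{1}{115}$ ($R = \frac{1}{-115} = - \frac{1}{115} \approx -0.0086956$)
$k{\left(q,V \right)} = - \frac{q}{115}$
$G = 4761$ ($G = \left(44 + 25\right)^{2} = 69^{2} = 4761$)
$k{\left(95,-121 \right)} + G = \left(- \frac{1}{115}\right) 95 + 4761 = - \frac{19}{23} + 4761 = \frac{109484}{23}$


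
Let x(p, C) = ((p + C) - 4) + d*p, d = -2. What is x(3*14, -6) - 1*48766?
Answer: -48818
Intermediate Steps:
x(p, C) = -4 + C - p (x(p, C) = ((p + C) - 4) - 2*p = ((C + p) - 4) - 2*p = (-4 + C + p) - 2*p = -4 + C - p)
x(3*14, -6) - 1*48766 = (-4 - 6 - 3*14) - 1*48766 = (-4 - 6 - 1*42) - 48766 = (-4 - 6 - 42) - 48766 = -52 - 48766 = -48818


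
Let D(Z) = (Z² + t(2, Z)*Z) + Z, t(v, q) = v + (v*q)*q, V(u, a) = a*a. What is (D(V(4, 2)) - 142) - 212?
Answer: -198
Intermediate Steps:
V(u, a) = a²
t(v, q) = v + v*q² (t(v, q) = v + (q*v)*q = v + v*q²)
D(Z) = Z + Z² + Z*(2 + 2*Z²) (D(Z) = (Z² + (2*(1 + Z²))*Z) + Z = (Z² + (2 + 2*Z²)*Z) + Z = (Z² + Z*(2 + 2*Z²)) + Z = Z + Z² + Z*(2 + 2*Z²))
(D(V(4, 2)) - 142) - 212 = (2²*(3 + 2² + 2*(2²)²) - 142) - 212 = (4*(3 + 4 + 2*4²) - 142) - 212 = (4*(3 + 4 + 2*16) - 142) - 212 = (4*(3 + 4 + 32) - 142) - 212 = (4*39 - 142) - 212 = (156 - 142) - 212 = 14 - 212 = -198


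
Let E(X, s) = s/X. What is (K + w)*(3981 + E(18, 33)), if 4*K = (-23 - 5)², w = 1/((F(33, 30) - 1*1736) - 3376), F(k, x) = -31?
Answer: 8029607073/10286 ≈ 7.8063e+5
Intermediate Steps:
w = -1/5143 (w = 1/((-31 - 1*1736) - 3376) = 1/((-31 - 1736) - 3376) = 1/(-1767 - 3376) = 1/(-5143) = -1/5143 ≈ -0.00019444)
K = 196 (K = (-23 - 5)²/4 = (¼)*(-28)² = (¼)*784 = 196)
(K + w)*(3981 + E(18, 33)) = (196 - 1/5143)*(3981 + 33/18) = 1008027*(3981 + 33*(1/18))/5143 = 1008027*(3981 + 11/6)/5143 = (1008027/5143)*(23897/6) = 8029607073/10286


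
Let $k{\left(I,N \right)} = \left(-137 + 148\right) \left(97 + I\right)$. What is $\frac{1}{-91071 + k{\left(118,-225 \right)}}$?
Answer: $- \frac{1}{88706} \approx -1.1273 \cdot 10^{-5}$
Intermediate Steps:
$k{\left(I,N \right)} = 1067 + 11 I$ ($k{\left(I,N \right)} = 11 \left(97 + I\right) = 1067 + 11 I$)
$\frac{1}{-91071 + k{\left(118,-225 \right)}} = \frac{1}{-91071 + \left(1067 + 11 \cdot 118\right)} = \frac{1}{-91071 + \left(1067 + 1298\right)} = \frac{1}{-91071 + 2365} = \frac{1}{-88706} = - \frac{1}{88706}$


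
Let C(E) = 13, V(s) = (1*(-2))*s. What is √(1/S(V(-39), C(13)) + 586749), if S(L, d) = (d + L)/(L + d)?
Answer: 5*√23470 ≈ 766.00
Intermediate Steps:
V(s) = -2*s
S(L, d) = 1 (S(L, d) = (L + d)/(L + d) = 1)
√(1/S(V(-39), C(13)) + 586749) = √(1/1 + 586749) = √(1 + 586749) = √586750 = 5*√23470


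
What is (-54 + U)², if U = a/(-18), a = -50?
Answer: 212521/81 ≈ 2623.7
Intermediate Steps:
U = 25/9 (U = -50/(-18) = -50*(-1/18) = 25/9 ≈ 2.7778)
(-54 + U)² = (-54 + 25/9)² = (-461/9)² = 212521/81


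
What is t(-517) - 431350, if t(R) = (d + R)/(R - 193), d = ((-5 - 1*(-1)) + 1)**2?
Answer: -153128996/355 ≈ -4.3135e+5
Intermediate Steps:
d = 9 (d = ((-5 + 1) + 1)**2 = (-4 + 1)**2 = (-3)**2 = 9)
t(R) = (9 + R)/(-193 + R) (t(R) = (9 + R)/(R - 193) = (9 + R)/(-193 + R))
t(-517) - 431350 = (9 - 517)/(-193 - 517) - 431350 = -508/(-710) - 431350 = -1/710*(-508) - 431350 = 254/355 - 431350 = -153128996/355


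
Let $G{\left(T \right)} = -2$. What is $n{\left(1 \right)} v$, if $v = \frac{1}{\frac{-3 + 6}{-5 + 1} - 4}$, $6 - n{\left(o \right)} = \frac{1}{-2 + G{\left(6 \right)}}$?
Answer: $- \frac{25}{19} \approx -1.3158$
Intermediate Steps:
$n{\left(o \right)} = \frac{25}{4}$ ($n{\left(o \right)} = 6 - \frac{1}{-2 - 2} = 6 - \frac{1}{-4} = 6 - - \frac{1}{4} = 6 + \frac{1}{4} = \frac{25}{4}$)
$v = - \frac{4}{19}$ ($v = \frac{1}{\frac{3}{-4} + \left(-6 + \left(-1 + 3\right)\right)} = \frac{1}{3 \left(- \frac{1}{4}\right) + \left(-6 + 2\right)} = \frac{1}{- \frac{3}{4} - 4} = \frac{1}{- \frac{19}{4}} = - \frac{4}{19} \approx -0.21053$)
$n{\left(1 \right)} v = \frac{25}{4} \left(- \frac{4}{19}\right) = - \frac{25}{19}$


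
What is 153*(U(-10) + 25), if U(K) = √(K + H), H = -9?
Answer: 3825 + 153*I*√19 ≈ 3825.0 + 666.91*I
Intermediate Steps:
U(K) = √(-9 + K) (U(K) = √(K - 9) = √(-9 + K))
153*(U(-10) + 25) = 153*(√(-9 - 10) + 25) = 153*(√(-19) + 25) = 153*(I*√19 + 25) = 153*(25 + I*√19) = 3825 + 153*I*√19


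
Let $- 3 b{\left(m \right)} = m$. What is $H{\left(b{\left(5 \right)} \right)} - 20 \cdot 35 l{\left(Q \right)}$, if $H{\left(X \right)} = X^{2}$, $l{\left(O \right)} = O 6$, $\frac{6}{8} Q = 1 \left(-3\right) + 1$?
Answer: $\frac{100825}{9} \approx 11203.0$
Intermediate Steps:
$Q = - \frac{8}{3}$ ($Q = \frac{4 \left(1 \left(-3\right) + 1\right)}{3} = \frac{4 \left(-3 + 1\right)}{3} = \frac{4}{3} \left(-2\right) = - \frac{8}{3} \approx -2.6667$)
$l{\left(O \right)} = 6 O$
$b{\left(m \right)} = - \frac{m}{3}$
$H{\left(b{\left(5 \right)} \right)} - 20 \cdot 35 l{\left(Q \right)} = \left(\left(- \frac{1}{3}\right) 5\right)^{2} - 20 \cdot 35 \cdot 6 \left(- \frac{8}{3}\right) = \left(- \frac{5}{3}\right)^{2} - 700 \left(-16\right) = \frac{25}{9} - -11200 = \frac{25}{9} + 11200 = \frac{100825}{9}$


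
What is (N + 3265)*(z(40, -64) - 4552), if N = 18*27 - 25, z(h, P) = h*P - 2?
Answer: -26506764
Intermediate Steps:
z(h, P) = -2 + P*h (z(h, P) = P*h - 2 = -2 + P*h)
N = 461 (N = 486 - 25 = 461)
(N + 3265)*(z(40, -64) - 4552) = (461 + 3265)*((-2 - 64*40) - 4552) = 3726*((-2 - 2560) - 4552) = 3726*(-2562 - 4552) = 3726*(-7114) = -26506764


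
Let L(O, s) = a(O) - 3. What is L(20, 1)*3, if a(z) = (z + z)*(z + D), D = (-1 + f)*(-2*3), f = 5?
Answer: -489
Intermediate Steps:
D = -24 (D = (-1 + 5)*(-2*3) = 4*(-6) = -24)
a(z) = 2*z*(-24 + z) (a(z) = (z + z)*(z - 24) = (2*z)*(-24 + z) = 2*z*(-24 + z))
L(O, s) = -3 + 2*O*(-24 + O) (L(O, s) = 2*O*(-24 + O) - 3 = -3 + 2*O*(-24 + O))
L(20, 1)*3 = (-3 + 2*20*(-24 + 20))*3 = (-3 + 2*20*(-4))*3 = (-3 - 160)*3 = -163*3 = -489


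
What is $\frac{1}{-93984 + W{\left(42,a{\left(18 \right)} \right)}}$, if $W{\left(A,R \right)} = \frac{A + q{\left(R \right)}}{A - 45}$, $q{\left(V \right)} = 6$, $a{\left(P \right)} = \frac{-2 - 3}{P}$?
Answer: $- \frac{1}{94000} \approx -1.0638 \cdot 10^{-5}$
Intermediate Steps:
$a{\left(P \right)} = - \frac{5}{P}$ ($a{\left(P \right)} = \frac{-2 - 3}{P} = - \frac{5}{P}$)
$W{\left(A,R \right)} = \frac{6 + A}{-45 + A}$ ($W{\left(A,R \right)} = \frac{A + 6}{A - 45} = \frac{6 + A}{-45 + A}$)
$\frac{1}{-93984 + W{\left(42,a{\left(18 \right)} \right)}} = \frac{1}{-93984 + \frac{6 + 42}{-45 + 42}} = \frac{1}{-93984 + \frac{1}{-3} \cdot 48} = \frac{1}{-93984 - 16} = \frac{1}{-94000} = - \frac{1}{94000}$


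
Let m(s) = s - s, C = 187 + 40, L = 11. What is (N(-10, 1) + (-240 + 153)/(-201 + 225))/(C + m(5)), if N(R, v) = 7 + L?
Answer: 115/1816 ≈ 0.063326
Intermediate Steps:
C = 227
m(s) = 0
N(R, v) = 18 (N(R, v) = 7 + 11 = 18)
(N(-10, 1) + (-240 + 153)/(-201 + 225))/(C + m(5)) = (18 + (-240 + 153)/(-201 + 225))/(227 + 0) = (18 - 87/24)/227 = (18 - 87*1/24)/227 = (18 - 29/8)/227 = (1/227)*(115/8) = 115/1816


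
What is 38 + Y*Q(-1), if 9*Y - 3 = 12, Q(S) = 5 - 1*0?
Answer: 139/3 ≈ 46.333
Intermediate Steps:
Q(S) = 5 (Q(S) = 5 + 0 = 5)
Y = 5/3 (Y = ⅓ + (⅑)*12 = ⅓ + 4/3 = 5/3 ≈ 1.6667)
38 + Y*Q(-1) = 38 + (5/3)*5 = 38 + 25/3 = 139/3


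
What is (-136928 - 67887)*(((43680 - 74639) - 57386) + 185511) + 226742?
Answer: -19900827548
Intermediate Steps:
(-136928 - 67887)*(((43680 - 74639) - 57386) + 185511) + 226742 = -204815*((-30959 - 57386) + 185511) + 226742 = -204815*(-88345 + 185511) + 226742 = -204815*97166 + 226742 = -19901054290 + 226742 = -19900827548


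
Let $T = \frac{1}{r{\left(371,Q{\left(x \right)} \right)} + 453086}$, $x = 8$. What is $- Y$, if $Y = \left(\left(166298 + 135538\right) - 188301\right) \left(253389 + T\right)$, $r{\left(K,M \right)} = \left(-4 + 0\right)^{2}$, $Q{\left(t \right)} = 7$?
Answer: $- \frac{4345024667086755}{151034} \approx -2.8769 \cdot 10^{10}$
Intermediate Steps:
$r{\left(K,M \right)} = 16$ ($r{\left(K,M \right)} = \left(-4\right)^{2} = 16$)
$T = \frac{1}{453102}$ ($T = \frac{1}{16 + 453086} = \frac{1}{453102} \approx 2.207 \cdot 10^{-6}$)
$Y = \frac{4345024667086755}{151034}$ ($Y = \left(\left(166298 + 135538\right) - 188301\right) \left(253389 + \frac{1}{453102}\right) = \left(301836 - 188301\right) \frac{114811062679}{453102} = 113535 \cdot \frac{114811062679}{453102} = \frac{4345024667086755}{151034} \approx 2.8769 \cdot 10^{10}$)
$- Y = \left(-1\right) \frac{4345024667086755}{151034} = - \frac{4345024667086755}{151034}$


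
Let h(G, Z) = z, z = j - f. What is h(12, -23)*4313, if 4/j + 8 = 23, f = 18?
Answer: -1147258/15 ≈ -76484.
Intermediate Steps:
j = 4/15 (j = 4/(-8 + 23) = 4/15 ≈ 0.26667)
z = -266/15 (z = 4/15 - 1*18 = 4/15 - 18 = -266/15 ≈ -17.733)
h(G, Z) = -266/15
h(12, -23)*4313 = -266/15*4313 = -1147258/15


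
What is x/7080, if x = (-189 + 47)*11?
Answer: -781/3540 ≈ -0.22062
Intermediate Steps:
x = -1562 (x = -142*11 = -1562)
x/7080 = -1562/7080 = -1562*1/7080 = -781/3540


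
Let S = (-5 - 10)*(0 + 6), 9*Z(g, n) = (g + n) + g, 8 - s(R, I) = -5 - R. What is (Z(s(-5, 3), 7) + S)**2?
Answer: 619369/81 ≈ 7646.5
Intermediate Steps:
s(R, I) = 13 + R (s(R, I) = 8 - (-5 - R) = 8 + (5 + R) = 13 + R)
Z(g, n) = n/9 + 2*g/9 (Z(g, n) = ((g + n) + g)/9 = (n + 2*g)/9 = n/9 + 2*g/9)
S = -90 (S = -15*6 = -90)
(Z(s(-5, 3), 7) + S)**2 = (((1/9)*7 + 2*(13 - 5)/9) - 90)**2 = ((7/9 + (2/9)*8) - 90)**2 = ((7/9 + 16/9) - 90)**2 = (23/9 - 90)**2 = (-787/9)**2 = 619369/81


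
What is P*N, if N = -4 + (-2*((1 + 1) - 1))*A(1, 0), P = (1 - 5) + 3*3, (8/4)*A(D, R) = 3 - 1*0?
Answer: -35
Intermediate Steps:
A(D, R) = 3/2 (A(D, R) = (3 - 1*0)/2 = (3 + 0)/2 = (½)*3 = 3/2)
P = 5 (P = -4 + 9 = 5)
N = -7 (N = -4 - 2*((1 + 1) - 1)*(3/2) = -4 - 2*(2 - 1)*(3/2) = -4 - 2*1*(3/2) = -4 - 2*3/2 = -4 - 3 = -7)
P*N = 5*(-7) = -35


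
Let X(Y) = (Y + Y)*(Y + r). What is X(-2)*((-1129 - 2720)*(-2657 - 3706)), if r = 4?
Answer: -195929496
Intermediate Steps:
X(Y) = 2*Y*(4 + Y) (X(Y) = (Y + Y)*(Y + 4) = (2*Y)*(4 + Y) = 2*Y*(4 + Y))
X(-2)*((-1129 - 2720)*(-2657 - 3706)) = (2*(-2)*(4 - 2))*((-1129 - 2720)*(-2657 - 3706)) = (2*(-2)*2)*(-3849*(-6363)) = -8*24491187 = -195929496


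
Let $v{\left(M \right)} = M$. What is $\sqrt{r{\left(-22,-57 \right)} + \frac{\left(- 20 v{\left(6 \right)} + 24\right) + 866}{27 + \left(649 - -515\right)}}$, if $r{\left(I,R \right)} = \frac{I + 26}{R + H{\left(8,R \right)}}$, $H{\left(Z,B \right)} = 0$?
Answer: $\frac{\sqrt{295127418}}{22629} \approx 0.75917$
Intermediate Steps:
$r{\left(I,R \right)} = \frac{26 + I}{R}$ ($r{\left(I,R \right)} = \frac{I + 26}{R + 0} = \frac{26 + I}{R}$)
$\sqrt{r{\left(-22,-57 \right)} + \frac{\left(- 20 v{\left(6 \right)} + 24\right) + 866}{27 + \left(649 - -515\right)}} = \sqrt{\frac{26 - 22}{-57} + \frac{\left(\left(-20\right) 6 + 24\right) + 866}{27 + \left(649 - -515\right)}} = \sqrt{\left(- \frac{1}{57}\right) 4 + \frac{\left(-120 + 24\right) + 866}{27 + \left(649 + 515\right)}} = \sqrt{- \frac{4}{57} + \frac{-96 + 866}{27 + 1164}} = \sqrt{- \frac{4}{57} + \frac{770}{1191}} = \sqrt{\frac{13042}{22629}} = \frac{\sqrt{295127418}}{22629}$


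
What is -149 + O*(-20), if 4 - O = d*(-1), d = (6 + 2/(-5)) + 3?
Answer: -401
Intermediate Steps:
d = 43/5 (d = (6 + 2*(-⅕)) + 3 = (6 - ⅖) + 3 = 28/5 + 3 = 43/5 ≈ 8.6000)
O = 63/5 (O = 4 - 43*(-1)/5 = 4 - 1*(-43/5) = 4 + 43/5 = 63/5 ≈ 12.600)
-149 + O*(-20) = -149 + (63/5)*(-20) = -149 - 252 = -401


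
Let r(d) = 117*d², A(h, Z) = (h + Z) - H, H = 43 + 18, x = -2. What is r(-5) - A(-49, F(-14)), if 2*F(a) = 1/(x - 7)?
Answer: 54631/18 ≈ 3035.1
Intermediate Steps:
F(a) = -1/18 (F(a) = 1/(2*(-2 - 7)) = (½)/(-9) = (½)*(-⅑) = -1/18)
H = 61
A(h, Z) = -61 + Z + h (A(h, Z) = (h + Z) - 1*61 = (Z + h) - 61 = -61 + Z + h)
r(-5) - A(-49, F(-14)) = 117*(-5)² - (-61 - 1/18 - 49) = 117*25 - 1*(-1981/18) = 2925 + 1981/18 = 54631/18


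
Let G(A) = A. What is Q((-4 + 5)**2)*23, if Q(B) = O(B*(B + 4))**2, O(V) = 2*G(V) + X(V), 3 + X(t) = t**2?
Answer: 23552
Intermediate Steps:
X(t) = -3 + t**2
O(V) = -3 + V**2 + 2*V (O(V) = 2*V + (-3 + V**2) = -3 + V**2 + 2*V)
Q(B) = (-3 + B**2*(4 + B)**2 + 2*B*(4 + B))**2 (Q(B) = (-3 + (B*(B + 4))**2 + 2*(B*(B + 4)))**2 = (-3 + (B*(4 + B))**2 + 2*(B*(4 + B)))**2 = (-3 + B**2*(4 + B)**2 + 2*B*(4 + B))**2)
Q((-4 + 5)**2)*23 = (-3 + ((-4 + 5)**2)**2*(4 + (-4 + 5)**2)**2 + 2*(-4 + 5)**2*(4 + (-4 + 5)**2))**2*23 = (-3 + (1**2)**2*(4 + 1**2)**2 + 2*1**2*(4 + 1**2))**2*23 = (-3 + 1**2*(4 + 1)**2 + 2*1*(4 + 1))**2*23 = (-3 + 1*5**2 + 2*1*5)**2*23 = (-3 + 1*25 + 10)**2*23 = (-3 + 25 + 10)**2*23 = 32**2*23 = 1024*23 = 23552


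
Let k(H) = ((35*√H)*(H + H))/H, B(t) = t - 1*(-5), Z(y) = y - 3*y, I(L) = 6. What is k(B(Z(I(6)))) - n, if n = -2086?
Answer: 2086 + 70*I*√7 ≈ 2086.0 + 185.2*I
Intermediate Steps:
Z(y) = -2*y
B(t) = 5 + t (B(t) = t + 5 = 5 + t)
k(H) = 70*√H (k(H) = ((35*√H)*(2*H))/H = (70*H^(3/2))/H = 70*√H)
k(B(Z(I(6)))) - n = 70*√(5 - 2*6) - 1*(-2086) = 70*√(5 - 12) + 2086 = 70*√(-7) + 2086 = 70*(I*√7) + 2086 = 70*I*√7 + 2086 = 2086 + 70*I*√7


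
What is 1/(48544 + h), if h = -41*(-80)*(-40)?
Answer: -1/82656 ≈ -1.2098e-5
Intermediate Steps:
h = -131200 (h = 3280*(-40) = -131200)
1/(48544 + h) = 1/(48544 - 131200) = 1/(-82656) = -1/82656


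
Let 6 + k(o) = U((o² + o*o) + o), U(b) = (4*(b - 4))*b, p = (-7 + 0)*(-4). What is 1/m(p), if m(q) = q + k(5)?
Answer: 1/11242 ≈ 8.8952e-5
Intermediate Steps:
p = 28 (p = -7*(-4) = 28)
U(b) = b*(-16 + 4*b) (U(b) = (4*(-4 + b))*b = (-16 + 4*b)*b = b*(-16 + 4*b))
k(o) = -6 + 4*(o + 2*o²)*(-4 + o + 2*o²) (k(o) = -6 + 4*((o² + o*o) + o)*(-4 + ((o² + o*o) + o)) = -6 + 4*((o² + o²) + o)*(-4 + ((o² + o²) + o)) = -6 + 4*(2*o² + o)*(-4 + (2*o² + o)) = -6 + 4*(o + 2*o²)*(-4 + (o + 2*o²)) = -6 + 4*(o + 2*o²)*(-4 + o + 2*o²))
m(q) = 11214 + q (m(q) = q + (-6 + 4*5*(1 + 2*5)*(-4 + 5*(1 + 2*5))) = q + (-6 + 4*5*(1 + 10)*(-4 + 5*(1 + 10))) = q + (-6 + 4*5*11*(-4 + 5*11)) = q + (-6 + 4*5*11*(-4 + 55)) = q + (-6 + 4*5*11*51) = q + (-6 + 11220) = q + 11214 = 11214 + q)
1/m(p) = 1/(11214 + 28) = 1/11242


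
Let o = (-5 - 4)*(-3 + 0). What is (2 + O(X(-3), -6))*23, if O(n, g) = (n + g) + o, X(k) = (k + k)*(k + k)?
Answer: 1357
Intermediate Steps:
X(k) = 4*k**2 (X(k) = (2*k)*(2*k) = 4*k**2)
o = 27 (o = -9*(-3) = 27)
O(n, g) = 27 + g + n (O(n, g) = (n + g) + 27 = (g + n) + 27 = 27 + g + n)
(2 + O(X(-3), -6))*23 = (2 + (27 - 6 + 4*(-3)**2))*23 = (2 + (27 - 6 + 4*9))*23 = (2 + (27 - 6 + 36))*23 = (2 + 57)*23 = 59*23 = 1357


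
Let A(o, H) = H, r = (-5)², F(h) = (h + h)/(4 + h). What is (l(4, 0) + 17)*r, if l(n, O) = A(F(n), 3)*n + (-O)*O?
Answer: 725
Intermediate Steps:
F(h) = 2*h/(4 + h) (F(h) = (2*h)/(4 + h) = 2*h/(4 + h))
r = 25
l(n, O) = -O² + 3*n (l(n, O) = 3*n + (-O)*O = 3*n - O² = -O² + 3*n)
(l(4, 0) + 17)*r = ((-1*0² + 3*4) + 17)*25 = ((-1*0 + 12) + 17)*25 = ((0 + 12) + 17)*25 = (12 + 17)*25 = 29*25 = 725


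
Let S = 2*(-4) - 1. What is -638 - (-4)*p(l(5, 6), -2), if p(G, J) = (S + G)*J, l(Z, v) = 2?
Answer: -582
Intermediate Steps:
S = -9 (S = -8 - 1 = -9)
p(G, J) = J*(-9 + G) (p(G, J) = (-9 + G)*J = J*(-9 + G))
-638 - (-4)*p(l(5, 6), -2) = -638 - (-4)*(-2*(-9 + 2)) = -638 - (-4)*(-2*(-7)) = -638 - (-4)*14 = -638 - 1*(-56) = -638 + 56 = -582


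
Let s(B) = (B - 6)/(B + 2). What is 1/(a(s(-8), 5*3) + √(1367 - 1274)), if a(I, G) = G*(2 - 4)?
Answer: -10/269 - √93/807 ≈ -0.049125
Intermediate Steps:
s(B) = (-6 + B)/(2 + B)
a(I, G) = -2*G (a(I, G) = G*(-2) = -2*G)
1/(a(s(-8), 5*3) + √(1367 - 1274)) = 1/(-10*3 + √(1367 - 1274)) = 1/(-2*15 + √93) = 1/(-30 + √93)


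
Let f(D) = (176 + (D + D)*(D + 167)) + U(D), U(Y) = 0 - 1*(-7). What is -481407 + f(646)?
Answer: 569172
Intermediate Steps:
U(Y) = 7 (U(Y) = 0 + 7 = 7)
f(D) = 183 + 2*D*(167 + D) (f(D) = (176 + (D + D)*(D + 167)) + 7 = (176 + (2*D)*(167 + D)) + 7 = (176 + 2*D*(167 + D)) + 7 = 183 + 2*D*(167 + D))
-481407 + f(646) = -481407 + (183 + 2*646² + 334*646) = -481407 + (183 + 2*417316 + 215764) = -481407 + (183 + 834632 + 215764) = -481407 + 1050579 = 569172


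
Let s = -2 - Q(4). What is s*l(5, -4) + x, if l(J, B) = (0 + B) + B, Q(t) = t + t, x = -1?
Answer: 79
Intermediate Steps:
Q(t) = 2*t
l(J, B) = 2*B (l(J, B) = B + B = 2*B)
s = -10 (s = -2 - 2*4 = -2 - 1*8 = -2 - 8 = -10)
s*l(5, -4) + x = -20*(-4) - 1 = -10*(-8) - 1 = 80 - 1 = 79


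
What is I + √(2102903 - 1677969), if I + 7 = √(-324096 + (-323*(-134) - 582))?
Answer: -7 + √424934 + 2*I*√70349 ≈ 644.87 + 530.47*I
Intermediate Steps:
I = -7 + 2*I*√70349 (I = -7 + √(-324096 + (-323*(-134) - 582)) = -7 + √(-324096 + (43282 - 582)) = -7 + √(-324096 + 42700) = -7 + √(-281396) = -7 + 2*I*√70349 ≈ -7.0 + 530.47*I)
I + √(2102903 - 1677969) = (-7 + 2*I*√70349) + √(2102903 - 1677969) = (-7 + 2*I*√70349) + √424934 = -7 + √424934 + 2*I*√70349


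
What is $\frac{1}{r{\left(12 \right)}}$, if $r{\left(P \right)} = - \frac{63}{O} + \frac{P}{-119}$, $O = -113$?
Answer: $\frac{13447}{6141} \approx 2.1897$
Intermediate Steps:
$r{\left(P \right)} = \frac{63}{113} - \frac{P}{119}$ ($r{\left(P \right)} = - \frac{63}{-113} + \frac{P}{-119} = \left(-63\right) \left(- \frac{1}{113}\right) + P \left(- \frac{1}{119}\right) = \frac{63}{113} - \frac{P}{119}$)
$\frac{1}{r{\left(12 \right)}} = \frac{1}{\frac{63}{113} - \frac{12}{119}} = \frac{1}{\frac{6141}{13447}} = \frac{13447}{6141}$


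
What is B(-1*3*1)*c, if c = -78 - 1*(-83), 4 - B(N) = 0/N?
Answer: 20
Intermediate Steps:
B(N) = 4 (B(N) = 4 - 0/N = 4 - 1*0 = 4 + 0 = 4)
c = 5 (c = -78 + 83 = 5)
B(-1*3*1)*c = 4*5 = 20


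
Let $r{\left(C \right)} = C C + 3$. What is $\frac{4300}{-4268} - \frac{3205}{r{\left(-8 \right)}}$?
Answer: $- \frac{3491760}{71489} \approx -48.843$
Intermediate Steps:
$r{\left(C \right)} = 3 + C^{2}$ ($r{\left(C \right)} = C^{2} + 3 = 3 + C^{2}$)
$\frac{4300}{-4268} - \frac{3205}{r{\left(-8 \right)}} = \frac{4300}{-4268} - \frac{3205}{3 + \left(-8\right)^{2}} = 4300 \left(- \frac{1}{4268}\right) - \frac{3205}{3 + 64} = - \frac{1075}{1067} - \frac{3205}{67} = - \frac{3491760}{71489}$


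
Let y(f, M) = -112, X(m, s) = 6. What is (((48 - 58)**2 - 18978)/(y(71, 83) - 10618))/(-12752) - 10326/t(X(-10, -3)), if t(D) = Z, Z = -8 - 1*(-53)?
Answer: -47096556349/205243440 ≈ -229.47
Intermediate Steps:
Z = 45 (Z = -8 + 53 = 45)
t(D) = 45
(((48 - 58)**2 - 18978)/(y(71, 83) - 10618))/(-12752) - 10326/t(X(-10, -3)) = (((48 - 58)**2 - 18978)/(-112 - 10618))/(-12752) - 10326/45 = (((-10)**2 - 18978)/(-10730))*(-1/12752) - 10326*1/45 = ((100 - 18978)*(-1/10730))*(-1/12752) - 3442/15 = -18878*(-1/10730)*(-1/12752) - 3442/15 = (9439/5365)*(-1/12752) - 3442/15 = -9439/68414480 - 3442/15 = -47096556349/205243440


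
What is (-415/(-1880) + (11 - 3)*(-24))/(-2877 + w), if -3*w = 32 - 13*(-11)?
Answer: 216327/3311056 ≈ 0.065335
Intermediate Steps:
w = -175/3 (w = -(32 - 13*(-11))/3 = -(32 + 143)/3 = -⅓*175 = -175/3 ≈ -58.333)
(-415/(-1880) + (11 - 3)*(-24))/(-2877 + w) = (-415/(-1880) + (11 - 3)*(-24))/(-2877 - 175/3) = (-415*(-1/1880) + 8*(-24))/(-8806/3) = (83/376 - 192)*(-3/8806) = -72109/376*(-3/8806) = 216327/3311056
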